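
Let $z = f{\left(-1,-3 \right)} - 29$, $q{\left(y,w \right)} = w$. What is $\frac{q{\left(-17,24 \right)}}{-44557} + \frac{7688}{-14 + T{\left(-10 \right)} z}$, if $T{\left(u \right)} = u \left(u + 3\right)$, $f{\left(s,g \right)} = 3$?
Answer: $- \frac{171299116}{40858769} \approx -4.1925$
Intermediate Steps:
$z = -26$ ($z = 3 - 29 = -26$)
$T{\left(u \right)} = u \left(3 + u\right)$
$\frac{q{\left(-17,24 \right)}}{-44557} + \frac{7688}{-14 + T{\left(-10 \right)} z} = \frac{24}{-44557} + \frac{7688}{-14 + - 10 \left(3 - 10\right) \left(-26\right)} = 24 \left(- \frac{1}{44557}\right) + \frac{7688}{-14 + \left(-10\right) \left(-7\right) \left(-26\right)} = - \frac{24}{44557} + \frac{7688}{-14 + 70 \left(-26\right)} = - \frac{24}{44557} + \frac{7688}{-14 - 1820} = - \frac{24}{44557} + \frac{7688}{-1834} = - \frac{24}{44557} + 7688 \left(- \frac{1}{1834}\right) = - \frac{24}{44557} - \frac{3844}{917} = - \frac{171299116}{40858769}$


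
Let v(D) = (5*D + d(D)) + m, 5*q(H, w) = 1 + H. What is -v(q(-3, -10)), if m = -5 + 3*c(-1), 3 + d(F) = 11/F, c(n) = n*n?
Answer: 69/2 ≈ 34.500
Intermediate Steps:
c(n) = n²
d(F) = -3 + 11/F
q(H, w) = ⅕ + H/5 (q(H, w) = (1 + H)/5 = ⅕ + H/5)
m = -2 (m = -5 + 3*(-1)² = -5 + 3*1 = -5 + 3 = -2)
v(D) = -5 + 5*D + 11/D (v(D) = (5*D + (-3 + 11/D)) - 2 = (-3 + 5*D + 11/D) - 2 = -5 + 5*D + 11/D)
-v(q(-3, -10)) = -(-5 + 5*(⅕ + (⅕)*(-3)) + 11/(⅕ + (⅕)*(-3))) = -(-5 + 5*(⅕ - ⅗) + 11/(⅕ - ⅗)) = -(-5 + 5*(-⅖) + 11/(-⅖)) = -(-5 - 2 + 11*(-5/2)) = -(-5 - 2 - 55/2) = -1*(-69/2) = 69/2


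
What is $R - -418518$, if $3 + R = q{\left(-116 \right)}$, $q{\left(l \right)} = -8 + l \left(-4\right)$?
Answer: $418971$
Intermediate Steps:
$q{\left(l \right)} = -8 - 4 l$
$R = 453$ ($R = -3 - -456 = -3 + \left(-8 + 464\right) = -3 + 456 = 453$)
$R - -418518 = 453 - -418518 = 453 + 418518 = 418971$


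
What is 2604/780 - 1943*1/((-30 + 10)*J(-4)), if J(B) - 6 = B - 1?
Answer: 26127/260 ≈ 100.49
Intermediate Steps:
J(B) = 5 + B (J(B) = 6 + (B - 1) = 6 + (-1 + B) = 5 + B)
2604/780 - 1943*1/((-30 + 10)*J(-4)) = 2604/780 - 1943*1/((-30 + 10)*(5 - 4)) = 2604*(1/780) - 1943/((-20*1)) = 217/65 - 1943/(-20) = 217/65 - 1943*(-1/20) = 217/65 + 1943/20 = 26127/260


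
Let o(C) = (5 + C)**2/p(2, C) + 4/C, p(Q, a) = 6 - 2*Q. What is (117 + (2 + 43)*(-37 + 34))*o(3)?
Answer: -600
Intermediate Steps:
p(Q, a) = 6 - 2*Q
o(C) = (5 + C)**2/2 + 4/C (o(C) = (5 + C)**2/(6 - 2*2) + 4/C = (5 + C)**2/(6 - 4) + 4/C = (5 + C)**2/2 + 4/C)
(117 + (2 + 43)*(-37 + 34))*o(3) = (117 + (2 + 43)*(-37 + 34))*((5 + 3)**2/2 + 4/3) = (117 + 45*(-3))*((1/2)*8**2 + 4*(1/3)) = (117 - 135)*((1/2)*64 + 4/3) = -18*(32 + 4/3) = -18*100/3 = -600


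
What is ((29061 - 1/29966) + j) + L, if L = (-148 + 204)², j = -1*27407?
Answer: 143537139/29966 ≈ 4790.0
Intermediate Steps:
j = -27407
L = 3136 (L = 56² = 3136)
((29061 - 1/29966) + j) + L = ((29061 - 1/29966) - 27407) + 3136 = (870841925/29966 - 27407) + 3136 = 49563763/29966 + 3136 = 143537139/29966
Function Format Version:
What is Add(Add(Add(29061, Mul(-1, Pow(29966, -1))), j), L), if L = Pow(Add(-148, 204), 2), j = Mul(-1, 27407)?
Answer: Rational(143537139, 29966) ≈ 4790.0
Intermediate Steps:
j = -27407
L = 3136 (L = Pow(56, 2) = 3136)
Add(Add(Add(29061, Mul(-1, Pow(29966, -1))), j), L) = Add(Add(Add(29061, Mul(-1, Pow(29966, -1))), -27407), 3136) = Add(Add(Add(29061, Mul(-1, Rational(1, 29966))), -27407), 3136) = Add(Add(Add(29061, Rational(-1, 29966)), -27407), 3136) = Add(Add(Rational(870841925, 29966), -27407), 3136) = Add(Rational(49563763, 29966), 3136) = Rational(143537139, 29966)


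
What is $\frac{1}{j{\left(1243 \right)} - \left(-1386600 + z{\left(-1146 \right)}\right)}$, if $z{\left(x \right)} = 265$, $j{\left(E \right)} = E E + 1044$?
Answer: $\frac{1}{2932428} \approx 3.4101 \cdot 10^{-7}$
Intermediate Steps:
$j{\left(E \right)} = 1044 + E^{2}$ ($j{\left(E \right)} = E^{2} + 1044 = 1044 + E^{2}$)
$\frac{1}{j{\left(1243 \right)} - \left(-1386600 + z{\left(-1146 \right)}\right)} = \frac{1}{\left(1044 + 1243^{2}\right) + \left(1386600 - 265\right)} = \frac{1}{\left(1044 + 1545049\right) + \left(1386600 - 265\right)} = \frac{1}{1546093 + 1386335} = \frac{1}{2932428}$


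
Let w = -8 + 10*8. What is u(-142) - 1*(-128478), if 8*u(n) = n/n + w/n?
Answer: 72975539/568 ≈ 1.2848e+5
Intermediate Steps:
w = 72 (w = -8 + 80 = 72)
u(n) = 1/8 + 9/n (u(n) = (n/n + 72/n)/8 = (1 + 72/n)/8 = 1/8 + 9/n)
u(-142) - 1*(-128478) = (1/8)*(72 - 142)/(-142) - 1*(-128478) = (1/8)*(-1/142)*(-70) + 128478 = 35/568 + 128478 = 72975539/568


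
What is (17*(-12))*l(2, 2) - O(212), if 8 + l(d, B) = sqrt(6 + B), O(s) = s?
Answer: 1420 - 408*sqrt(2) ≈ 843.00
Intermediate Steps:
l(d, B) = -8 + sqrt(6 + B)
(17*(-12))*l(2, 2) - O(212) = (17*(-12))*(-8 + sqrt(6 + 2)) - 1*212 = -204*(-8 + sqrt(8)) - 212 = -204*(-8 + 2*sqrt(2)) - 212 = (1632 - 408*sqrt(2)) - 212 = 1420 - 408*sqrt(2)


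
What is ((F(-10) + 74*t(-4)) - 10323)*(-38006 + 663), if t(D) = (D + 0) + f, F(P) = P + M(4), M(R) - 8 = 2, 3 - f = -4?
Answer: 377201643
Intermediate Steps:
f = 7 (f = 3 - 1*(-4) = 3 + 4 = 7)
M(R) = 10 (M(R) = 8 + 2 = 10)
F(P) = 10 + P (F(P) = P + 10 = 10 + P)
t(D) = 7 + D (t(D) = (D + 0) + 7 = D + 7 = 7 + D)
((F(-10) + 74*t(-4)) - 10323)*(-38006 + 663) = (((10 - 10) + 74*(7 - 4)) - 10323)*(-38006 + 663) = ((0 + 74*3) - 10323)*(-37343) = ((0 + 222) - 10323)*(-37343) = (222 - 10323)*(-37343) = -10101*(-37343) = 377201643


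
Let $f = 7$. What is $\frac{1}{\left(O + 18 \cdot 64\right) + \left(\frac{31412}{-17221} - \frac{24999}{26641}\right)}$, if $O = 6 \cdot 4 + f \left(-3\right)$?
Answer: $\frac{458784661}{528628928584} \approx 0.00086788$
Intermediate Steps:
$O = 3$ ($O = 6 \cdot 4 + 7 \left(-3\right) = 24 - 21 = 3$)
$\frac{1}{\left(O + 18 \cdot 64\right) + \left(\frac{31412}{-17221} - \frac{24999}{26641}\right)} = \frac{1}{\left(3 + 18 \cdot 64\right) + \left(\frac{31412}{-17221} - \frac{24999}{26641}\right)} = \frac{1}{\left(3 + 1152\right) + \left(31412 \left(- \frac{1}{17221}\right) - \frac{24999}{26641}\right)} = \frac{1}{1155 - \frac{1267354871}{458784661}} = \frac{1}{\frac{528628928584}{458784661}} = \frac{458784661}{528628928584}$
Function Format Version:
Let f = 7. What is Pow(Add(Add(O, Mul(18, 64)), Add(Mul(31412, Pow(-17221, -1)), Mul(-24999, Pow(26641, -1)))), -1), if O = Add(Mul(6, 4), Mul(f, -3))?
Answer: Rational(458784661, 528628928584) ≈ 0.00086788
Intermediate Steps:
O = 3 (O = Add(Mul(6, 4), Mul(7, -3)) = Add(24, -21) = 3)
Pow(Add(Add(O, Mul(18, 64)), Add(Mul(31412, Pow(-17221, -1)), Mul(-24999, Pow(26641, -1)))), -1) = Pow(Add(Add(3, Mul(18, 64)), Add(Mul(31412, Pow(-17221, -1)), Mul(-24999, Pow(26641, -1)))), -1) = Pow(Add(Add(3, 1152), Add(Mul(31412, Rational(-1, 17221)), Mul(-24999, Rational(1, 26641)))), -1) = Pow(Add(1155, Add(Rational(-31412, 17221), Rational(-24999, 26641))), -1) = Pow(Add(1155, Rational(-1267354871, 458784661)), -1) = Pow(Rational(528628928584, 458784661), -1) = Rational(458784661, 528628928584)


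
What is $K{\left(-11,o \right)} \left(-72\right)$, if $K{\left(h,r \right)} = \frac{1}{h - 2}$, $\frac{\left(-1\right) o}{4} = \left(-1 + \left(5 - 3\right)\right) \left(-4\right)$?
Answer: $\frac{72}{13} \approx 5.5385$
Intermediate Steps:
$o = 16$ ($o = - 4 \left(-1 + \left(5 - 3\right)\right) \left(-4\right) = - 4 \left(-1 + 2\right) \left(-4\right) = - 4 \cdot 1 \left(-4\right) = \left(-4\right) \left(-4\right) = 16$)
$K{\left(h,r \right)} = \frac{1}{-2 + h}$
$K{\left(-11,o \right)} \left(-72\right) = \frac{1}{-2 - 11} \left(-72\right) = \frac{1}{-13} \left(-72\right) = \left(- \frac{1}{13}\right) \left(-72\right) = \frac{72}{13}$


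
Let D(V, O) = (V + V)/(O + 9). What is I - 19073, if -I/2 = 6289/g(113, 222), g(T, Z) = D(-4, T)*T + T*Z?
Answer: -14589264110/764897 ≈ -19074.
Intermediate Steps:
D(V, O) = 2*V/(9 + O) (D(V, O) = (2*V)/(9 + O) = 2*V/(9 + O))
g(T, Z) = T*Z - 8*T/(9 + T) (g(T, Z) = (2*(-4)/(9 + T))*T + T*Z = (-8/(9 + T))*T + T*Z = -8*T/(9 + T) + T*Z = T*Z - 8*T/(9 + T))
I = -383629/764897 (I = -12578/(113*(-8 + 222*(9 + 113))/(9 + 113)) = -12578/(113*(-8 + 222*122)/122) = -12578/(113*(1/122)*(-8 + 27084)) = -12578/(113*(1/122)*27076) = -12578/1529794/61 = -12578*61/1529794 = -2*383629/1529794 = -383629/764897 ≈ -0.50154)
I - 19073 = -383629/764897 - 19073 = -14589264110/764897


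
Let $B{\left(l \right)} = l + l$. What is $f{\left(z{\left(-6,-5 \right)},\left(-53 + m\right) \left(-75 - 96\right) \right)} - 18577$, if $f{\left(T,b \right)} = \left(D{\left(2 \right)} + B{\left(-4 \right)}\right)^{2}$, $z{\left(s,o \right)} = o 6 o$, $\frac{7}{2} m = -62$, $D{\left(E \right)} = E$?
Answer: $-18541$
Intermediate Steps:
$m = - \frac{124}{7}$ ($m = \frac{2}{7} \left(-62\right) = - \frac{124}{7} \approx -17.714$)
$B{\left(l \right)} = 2 l$
$z{\left(s,o \right)} = 6 o^{2}$ ($z{\left(s,o \right)} = 6 o o = 6 o^{2}$)
$f{\left(T,b \right)} = 36$ ($f{\left(T,b \right)} = \left(2 + 2 \left(-4\right)\right)^{2} = \left(2 - 8\right)^{2} = \left(-6\right)^{2} = 36$)
$f{\left(z{\left(-6,-5 \right)},\left(-53 + m\right) \left(-75 - 96\right) \right)} - 18577 = 36 - 18577 = -18541$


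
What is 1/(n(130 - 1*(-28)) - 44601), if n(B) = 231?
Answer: -1/44370 ≈ -2.2538e-5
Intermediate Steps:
1/(n(130 - 1*(-28)) - 44601) = 1/(231 - 44601) = 1/(-44370) = -1/44370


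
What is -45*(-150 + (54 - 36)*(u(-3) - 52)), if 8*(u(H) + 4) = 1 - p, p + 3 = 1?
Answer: 207225/4 ≈ 51806.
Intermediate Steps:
p = -2 (p = -3 + 1 = -2)
u(H) = -29/8 (u(H) = -4 + (1 - 1*(-2))/8 = -4 + (1 + 2)/8 = -4 + (1/8)*3 = -4 + 3/8 = -29/8)
-45*(-150 + (54 - 36)*(u(-3) - 52)) = -45*(-150 + (54 - 36)*(-29/8 - 52)) = -45*(-150 + 18*(-445/8)) = -45*(-150 - 4005/4) = -45*(-4605/4) = 207225/4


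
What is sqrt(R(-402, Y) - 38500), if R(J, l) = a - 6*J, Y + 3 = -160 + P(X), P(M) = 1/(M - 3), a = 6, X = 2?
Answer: I*sqrt(36082) ≈ 189.95*I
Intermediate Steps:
P(M) = 1/(-3 + M)
Y = -164 (Y = -3 + (-160 + 1/(-3 + 2)) = -3 + (-160 + 1/(-1)) = -3 + (-160 - 1) = -3 - 161 = -164)
R(J, l) = 6 - 6*J
sqrt(R(-402, Y) - 38500) = sqrt((6 - 6*(-402)) - 38500) = sqrt((6 + 2412) - 38500) = sqrt(2418 - 38500) = sqrt(-36082) = I*sqrt(36082)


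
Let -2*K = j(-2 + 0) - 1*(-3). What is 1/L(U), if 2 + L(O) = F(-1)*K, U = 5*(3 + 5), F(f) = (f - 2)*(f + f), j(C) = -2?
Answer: -⅕ ≈ -0.20000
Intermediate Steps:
F(f) = 2*f*(-2 + f) (F(f) = (-2 + f)*(2*f) = 2*f*(-2 + f))
K = -½ (K = -(-2 - 1*(-3))/2 = -(-2 + 3)/2 = -½*1 = -½ ≈ -0.50000)
U = 40 (U = 5*8 = 40)
L(O) = -5 (L(O) = -2 + (2*(-1)*(-2 - 1))*(-½) = -2 + (2*(-1)*(-3))*(-½) = -2 + 6*(-½) = -2 - 3 = -5)
1/L(U) = 1/(-5) = -⅕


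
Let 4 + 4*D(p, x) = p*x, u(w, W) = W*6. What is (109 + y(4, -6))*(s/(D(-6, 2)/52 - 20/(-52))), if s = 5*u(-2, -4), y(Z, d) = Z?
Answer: -44070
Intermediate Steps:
u(w, W) = 6*W
D(p, x) = -1 + p*x/4 (D(p, x) = -1 + (p*x)/4 = -1 + p*x/4)
s = -120 (s = 5*(6*(-4)) = 5*(-24) = -120)
(109 + y(4, -6))*(s/(D(-6, 2)/52 - 20/(-52))) = (109 + 4)*(-120/((-1 + (¼)*(-6)*2)/52 - 20/(-52))) = 113*(-120/((-1 - 3)*(1/52) - 20*(-1/52))) = 113*(-120/(-4*1/52 + 5/13)) = 113*(-120/(-1/13 + 5/13)) = 113*(-120/4/13) = 113*(-120*13/4) = 113*(-390) = -44070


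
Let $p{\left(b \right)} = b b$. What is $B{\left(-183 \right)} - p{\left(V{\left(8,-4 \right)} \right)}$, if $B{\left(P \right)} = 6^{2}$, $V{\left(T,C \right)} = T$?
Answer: $-28$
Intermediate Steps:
$p{\left(b \right)} = b^{2}$
$B{\left(P \right)} = 36$
$B{\left(-183 \right)} - p{\left(V{\left(8,-4 \right)} \right)} = 36 - 8^{2} = 36 - 64 = -28$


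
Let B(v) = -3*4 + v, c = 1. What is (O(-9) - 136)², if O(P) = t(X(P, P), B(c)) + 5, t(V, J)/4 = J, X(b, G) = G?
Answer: 30625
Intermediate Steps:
B(v) = -12 + v
t(V, J) = 4*J
O(P) = -39 (O(P) = 4*(-12 + 1) + 5 = 4*(-11) + 5 = -44 + 5 = -39)
(O(-9) - 136)² = (-39 - 136)² = (-175)² = 30625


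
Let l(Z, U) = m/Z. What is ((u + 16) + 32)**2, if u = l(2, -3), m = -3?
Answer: 8649/4 ≈ 2162.3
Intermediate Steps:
l(Z, U) = -3/Z
u = -3/2 ≈ -1.5000
((u + 16) + 32)**2 = ((-3/2 + 16) + 32)**2 = (29/2 + 32)**2 = (93/2)**2 = 8649/4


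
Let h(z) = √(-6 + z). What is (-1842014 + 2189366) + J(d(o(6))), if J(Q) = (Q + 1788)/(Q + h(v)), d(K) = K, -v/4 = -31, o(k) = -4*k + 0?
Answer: 79522440/229 - 882*√118/229 ≈ 3.4722e+5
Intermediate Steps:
o(k) = -4*k
v = 124 (v = -4*(-31) = 124)
J(Q) = (1788 + Q)/(Q + √118) (J(Q) = (Q + 1788)/(Q + √(-6 + 124)) = (1788 + Q)/(Q + √118))
(-1842014 + 2189366) + J(d(o(6))) = (-1842014 + 2189366) + (1788 - 4*6)/(-4*6 + √118) = 347352 + (1788 - 24)/(-24 + √118) = 347352 + 1764/(-24 + √118)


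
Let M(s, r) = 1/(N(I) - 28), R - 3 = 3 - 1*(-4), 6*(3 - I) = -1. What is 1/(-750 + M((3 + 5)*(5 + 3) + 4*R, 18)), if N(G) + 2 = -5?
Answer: -35/26251 ≈ -0.0013333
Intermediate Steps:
I = 19/6 (I = 3 - ⅙*(-1) = 3 + ⅙ = 19/6 ≈ 3.1667)
N(G) = -7 (N(G) = -2 - 5 = -7)
R = 10 (R = 3 + (3 - 1*(-4)) = 3 + (3 + 4) = 3 + 7 = 10)
M(s, r) = -1/35 (M(s, r) = 1/(-7 - 28) = 1/(-35) = -1/35)
1/(-750 + M((3 + 5)*(5 + 3) + 4*R, 18)) = 1/(-750 - 1/35) = 1/(-26251/35) = -35/26251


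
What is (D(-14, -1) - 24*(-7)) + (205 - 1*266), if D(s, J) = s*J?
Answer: 121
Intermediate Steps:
D(s, J) = J*s
(D(-14, -1) - 24*(-7)) + (205 - 1*266) = (-1*(-14) - 24*(-7)) + (205 - 1*266) = (14 + 168) + (205 - 266) = 182 - 61 = 121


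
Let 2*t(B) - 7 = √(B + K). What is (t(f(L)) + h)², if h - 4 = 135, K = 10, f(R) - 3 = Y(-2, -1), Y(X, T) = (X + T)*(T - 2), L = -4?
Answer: (285 + √22)²/4 ≈ 20980.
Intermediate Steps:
Y(X, T) = (-2 + T)*(T + X) (Y(X, T) = (T + X)*(-2 + T) = (-2 + T)*(T + X))
f(R) = 12 (f(R) = 3 + ((-1)² - 2*(-1) - 2*(-2) - 1*(-2)) = 3 + (1 + 2 + 4 + 2) = 3 + 9 = 12)
t(B) = 7/2 + √(10 + B)/2 (t(B) = 7/2 + √(B + 10)/2 = 7/2 + √(10 + B)/2)
h = 139 (h = 4 + 135 = 139)
(t(f(L)) + h)² = ((7/2 + √(10 + 12)/2) + 139)² = ((7/2 + √22/2) + 139)² = (285/2 + √22/2)²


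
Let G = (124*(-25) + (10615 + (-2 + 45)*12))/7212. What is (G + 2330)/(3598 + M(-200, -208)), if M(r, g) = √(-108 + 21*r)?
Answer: 10081590603/15565794224 - 5603997*I*√1077/15565794224 ≈ 0.64768 - 0.011815*I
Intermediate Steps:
G = 2677/2404 (G = (-3100 + (10615 + 43*12))*(1/7212) = (-3100 + (10615 + 516))*(1/7212) = (-3100 + 11131)*(1/7212) = 8031*(1/7212) = 2677/2404 ≈ 1.1136)
(G + 2330)/(3598 + M(-200, -208)) = (2677/2404 + 2330)/(3598 + √(-108 + 21*(-200))) = 5603997/(2404*(3598 + √(-108 - 4200))) = 5603997/(2404*(3598 + √(-4308))) = 5603997/(2404*(3598 + 2*I*√1077))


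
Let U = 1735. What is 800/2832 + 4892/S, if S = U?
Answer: 952634/307095 ≈ 3.1021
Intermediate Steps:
S = 1735
800/2832 + 4892/S = 800/2832 + 4892/1735 = 800*(1/2832) + 4892*(1/1735) = 50/177 + 4892/1735 = 952634/307095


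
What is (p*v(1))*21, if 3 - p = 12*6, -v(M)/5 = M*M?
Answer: 7245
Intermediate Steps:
v(M) = -5*M² (v(M) = -5*M*M = -5*M²)
p = -69 (p = 3 - 12*6 = 3 - 1*72 = 3 - 72 = -69)
(p*v(1))*21 = -(-345)*1²*21 = -(-345)*21 = -69*(-5)*21 = 345*21 = 7245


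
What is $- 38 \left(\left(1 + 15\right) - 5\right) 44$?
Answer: $-18392$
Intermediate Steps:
$- 38 \left(\left(1 + 15\right) - 5\right) 44 = - 38 \left(16 - 5\right) 44 = \left(-38\right) 11 \cdot 44 = \left(-418\right) 44 = -18392$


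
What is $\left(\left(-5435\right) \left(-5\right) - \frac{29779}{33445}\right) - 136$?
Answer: $\frac{904289576}{33445} \approx 27038.0$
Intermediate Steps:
$\left(\left(-5435\right) \left(-5\right) - \frac{29779}{33445}\right) - 136 = \left(27175 - \frac{29779}{33445}\right) - 136 = \frac{908838096}{33445} - 136 = \frac{904289576}{33445}$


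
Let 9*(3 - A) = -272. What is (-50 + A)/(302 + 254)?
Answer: -151/5004 ≈ -0.030176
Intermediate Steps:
A = 299/9 (A = 3 - 1/9*(-272) = 3 + 272/9 = 299/9 ≈ 33.222)
(-50 + A)/(302 + 254) = (-50 + 299/9)/(302 + 254) = -151/9/556 = -151/9*1/556 = -151/5004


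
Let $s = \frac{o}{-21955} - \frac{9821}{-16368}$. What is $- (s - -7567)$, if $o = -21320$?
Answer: $- \frac{543967493659}{71871888} \approx -7568.6$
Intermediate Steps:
$s = \frac{112917163}{71871888}$ ($s = - \frac{21320}{-21955} - \frac{9821}{-16368} = \left(-21320\right) \left(- \frac{1}{21955}\right) - - \frac{9821}{16368} = \frac{4264}{4391} + \frac{9821}{16368} = \frac{112917163}{71871888} \approx 1.5711$)
$- (s - -7567) = - (\frac{112917163}{71871888} - -7567) = - (\frac{112917163}{71871888} + 7567) = \left(-1\right) \frac{543967493659}{71871888} = - \frac{543967493659}{71871888}$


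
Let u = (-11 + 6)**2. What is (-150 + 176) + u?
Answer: 51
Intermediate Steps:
u = 25 (u = (-5)**2 = 25)
(-150 + 176) + u = (-150 + 176) + 25 = 26 + 25 = 51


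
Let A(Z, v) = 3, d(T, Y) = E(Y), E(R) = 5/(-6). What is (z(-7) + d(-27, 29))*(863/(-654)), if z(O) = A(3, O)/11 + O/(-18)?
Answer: 14671/64746 ≈ 0.22659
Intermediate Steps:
E(R) = -⅚ (E(R) = 5*(-⅙) = -⅚)
d(T, Y) = -⅚
z(O) = 3/11 - O/18 (z(O) = 3/11 + O/(-18) = 3*(1/11) + O*(-1/18) = 3/11 - O/18)
(z(-7) + d(-27, 29))*(863/(-654)) = ((3/11 - 1/18*(-7)) - ⅚)*(863/(-654)) = ((3/11 + 7/18) - ⅚)*(863*(-1/654)) = (131/198 - ⅚)*(-863/654) = -17/99*(-863/654) = 14671/64746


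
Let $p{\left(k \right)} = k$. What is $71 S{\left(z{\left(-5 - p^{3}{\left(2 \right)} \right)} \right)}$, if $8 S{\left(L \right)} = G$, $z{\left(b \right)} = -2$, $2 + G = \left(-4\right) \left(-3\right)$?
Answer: $\frac{355}{4} \approx 88.75$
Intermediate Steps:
$G = 10$ ($G = -2 - -12 = -2 + 12 = 10$)
$S{\left(L \right)} = \frac{5}{4}$ ($S{\left(L \right)} = \frac{1}{8} \cdot 10 = \frac{5}{4}$)
$71 S{\left(z{\left(-5 - p^{3}{\left(2 \right)} \right)} \right)} = 71 \cdot \frac{5}{4} = \frac{355}{4}$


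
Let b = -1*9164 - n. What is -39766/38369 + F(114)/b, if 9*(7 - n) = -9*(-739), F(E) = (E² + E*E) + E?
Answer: -39322589/9515512 ≈ -4.1325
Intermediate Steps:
F(E) = E + 2*E² (F(E) = (E² + E²) + E = 2*E² + E = E + 2*E²)
n = -732 (n = 7 - (-1)*(-739) = 7 - ⅑*6651 = 7 - 739 = -732)
b = -8432 (b = -1*9164 - 1*(-732) = -9164 + 732 = -8432)
-39766/38369 + F(114)/b = -39766/38369 + (114*(1 + 2*114))/(-8432) = -39766*1/38369 + (114*(1 + 228))*(-1/8432) = -39766/38369 + (114*229)*(-1/8432) = -39766/38369 + 26106*(-1/8432) = -39766/38369 - 13053/4216 = -39322589/9515512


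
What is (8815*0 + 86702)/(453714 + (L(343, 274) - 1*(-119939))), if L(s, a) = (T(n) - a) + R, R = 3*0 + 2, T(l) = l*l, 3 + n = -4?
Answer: 3941/26065 ≈ 0.15120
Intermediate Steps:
n = -7 (n = -3 - 4 = -7)
T(l) = l²
R = 2 (R = 0 + 2 = 2)
L(s, a) = 51 - a (L(s, a) = ((-7)² - a) + 2 = (49 - a) + 2 = 51 - a)
(8815*0 + 86702)/(453714 + (L(343, 274) - 1*(-119939))) = (8815*0 + 86702)/(453714 + ((51 - 1*274) - 1*(-119939))) = (0 + 86702)/(453714 + ((51 - 274) + 119939)) = 86702/(453714 + (-223 + 119939)) = 86702/(453714 + 119716) = 86702/573430 = 86702*(1/573430) = 3941/26065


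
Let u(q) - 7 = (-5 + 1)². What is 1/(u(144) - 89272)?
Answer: -1/89249 ≈ -1.1205e-5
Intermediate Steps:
u(q) = 23 (u(q) = 7 + (-5 + 1)² = 7 + (-4)² = 7 + 16 = 23)
1/(u(144) - 89272) = 1/(23 - 89272) = 1/(-89249) = -1/89249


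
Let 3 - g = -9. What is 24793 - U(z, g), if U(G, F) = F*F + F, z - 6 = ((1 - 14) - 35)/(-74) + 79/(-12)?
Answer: 24637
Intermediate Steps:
g = 12 (g = 3 - 1*(-9) = 3 + 9 = 12)
z = 29/444 (z = 6 + (((1 - 14) - 35)/(-74) + 79/(-12)) = 6 + ((-13 - 35)*(-1/74) + 79*(-1/12)) = 6 + (-48*(-1/74) - 79/12) = 6 + (24/37 - 79/12) = 6 - 2635/444 = 29/444 ≈ 0.065315)
U(G, F) = F + F² (U(G, F) = F² + F = F + F²)
24793 - U(z, g) = 24793 - 12*(1 + 12) = 24793 - 12*13 = 24793 - 1*156 = 24793 - 156 = 24637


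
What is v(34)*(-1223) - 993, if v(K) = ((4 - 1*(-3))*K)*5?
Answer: -1456363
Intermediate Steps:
v(K) = 35*K (v(K) = ((4 + 3)*K)*5 = (7*K)*5 = 35*K)
v(34)*(-1223) - 993 = (35*34)*(-1223) - 993 = 1190*(-1223) - 993 = -1455370 - 993 = -1456363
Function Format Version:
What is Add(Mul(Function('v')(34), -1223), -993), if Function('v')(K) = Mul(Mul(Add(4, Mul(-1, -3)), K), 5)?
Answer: -1456363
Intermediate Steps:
Function('v')(K) = Mul(35, K) (Function('v')(K) = Mul(Mul(Add(4, 3), K), 5) = Mul(Mul(7, K), 5) = Mul(35, K))
Add(Mul(Function('v')(34), -1223), -993) = Add(Mul(Mul(35, 34), -1223), -993) = Add(Mul(1190, -1223), -993) = Add(-1455370, -993) = -1456363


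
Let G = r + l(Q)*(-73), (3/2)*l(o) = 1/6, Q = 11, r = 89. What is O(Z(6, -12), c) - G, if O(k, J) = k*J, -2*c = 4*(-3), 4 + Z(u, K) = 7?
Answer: -566/9 ≈ -62.889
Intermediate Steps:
Z(u, K) = 3 (Z(u, K) = -4 + 7 = 3)
c = 6 (c = -2*(-3) = -½*(-12) = 6)
l(o) = ⅑ (l(o) = (⅔)/6 = (⅔)*(⅙) = ⅑)
O(k, J) = J*k
G = 728/9 (G = 89 + (⅑)*(-73) = 89 - 73/9 = 728/9 ≈ 80.889)
O(Z(6, -12), c) - G = 6*3 - 1*728/9 = 18 - 728/9 = -566/9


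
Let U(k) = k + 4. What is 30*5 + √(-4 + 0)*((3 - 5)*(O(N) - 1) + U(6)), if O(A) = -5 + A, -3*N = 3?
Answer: 150 + 48*I ≈ 150.0 + 48.0*I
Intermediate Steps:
N = -1 (N = -⅓*3 = -1)
U(k) = 4 + k
30*5 + √(-4 + 0)*((3 - 5)*(O(N) - 1) + U(6)) = 30*5 + √(-4 + 0)*((3 - 5)*((-5 - 1) - 1) + (4 + 6)) = 150 + √(-4)*(-2*(-6 - 1) + 10) = 150 + (2*I)*(-2*(-7) + 10) = 150 + (2*I)*(14 + 10) = 150 + (2*I)*24 = 150 + 48*I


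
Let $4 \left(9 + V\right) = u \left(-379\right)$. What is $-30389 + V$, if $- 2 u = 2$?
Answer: $- \frac{121213}{4} \approx -30303.0$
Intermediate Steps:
$u = -1$ ($u = \left(- \frac{1}{2}\right) 2 = -1$)
$V = \frac{343}{4}$ ($V = -9 + \frac{\left(-1\right) \left(-379\right)}{4} = -9 + \frac{1}{4} \cdot 379 = -9 + \frac{379}{4} = \frac{343}{4} \approx 85.75$)
$-30389 + V = -30389 + \frac{343}{4} = - \frac{121213}{4}$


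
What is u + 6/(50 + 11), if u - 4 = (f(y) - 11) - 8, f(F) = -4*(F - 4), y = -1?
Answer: 311/61 ≈ 5.0984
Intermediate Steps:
f(F) = 16 - 4*F (f(F) = -4*(-4 + F) = 16 - 4*F)
u = 5 (u = 4 + (((16 - 4*(-1)) - 11) - 8) = 4 + (((16 + 4) - 11) - 8) = 4 + ((20 - 11) - 8) = 4 + (9 - 8) = 4 + 1 = 5)
u + 6/(50 + 11) = 5 + 6/(50 + 11) = 5 + 6/61 = 311/61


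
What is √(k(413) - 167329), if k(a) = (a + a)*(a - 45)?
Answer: √136639 ≈ 369.65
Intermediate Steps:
k(a) = 2*a*(-45 + a) (k(a) = (2*a)*(-45 + a) = 2*a*(-45 + a))
√(k(413) - 167329) = √(2*413*(-45 + 413) - 167329) = √(2*413*368 - 167329) = √(303968 - 167329) = √136639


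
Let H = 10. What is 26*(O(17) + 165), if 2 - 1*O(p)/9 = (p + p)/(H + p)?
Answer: 13390/3 ≈ 4463.3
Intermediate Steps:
O(p) = 18 - 18*p/(10 + p) (O(p) = 18 - 9*(p + p)/(10 + p) = 18 - 9*2*p/(10 + p) = 18 - 18*p/(10 + p))
26*(O(17) + 165) = 26*(180/(10 + 17) + 165) = 26*(180/27 + 165) = 26*(180*(1/27) + 165) = 26*(20/3 + 165) = 26*(515/3) = 13390/3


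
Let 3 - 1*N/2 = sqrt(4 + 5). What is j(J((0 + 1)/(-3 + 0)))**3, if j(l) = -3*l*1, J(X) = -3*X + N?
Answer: -27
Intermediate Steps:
N = 0 (N = 6 - 2*sqrt(4 + 5) = 6 - 2*sqrt(9) = 6 - 2*3 = 6 - 6 = 0)
J(X) = -3*X (J(X) = -3*X + 0 = -3*X)
j(l) = -3*l
j(J((0 + 1)/(-3 + 0)))**3 = (-(-9)*(0 + 1)/(-3 + 0))**3 = (-(-9)*1/(-3))**3 = (-(-9)*1*(-1/3))**3 = (-(-9)*(-1)/3)**3 = (-3*1)**3 = (-3)**3 = -27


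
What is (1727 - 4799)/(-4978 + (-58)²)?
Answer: 512/269 ≈ 1.9033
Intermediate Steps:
(1727 - 4799)/(-4978 + (-58)²) = -3072/(-4978 + 3364) = -3072/(-1614) = -3072*(-1/1614) = 512/269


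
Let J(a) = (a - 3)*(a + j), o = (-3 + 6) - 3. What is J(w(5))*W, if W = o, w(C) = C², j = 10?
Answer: 0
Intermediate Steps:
o = 0 (o = 3 - 3 = 0)
W = 0
J(a) = (-3 + a)*(10 + a) (J(a) = (a - 3)*(a + 10) = (-3 + a)*(10 + a))
J(w(5))*W = (-30 + (5²)² + 7*5²)*0 = (-30 + 25² + 7*25)*0 = (-30 + 625 + 175)*0 = 770*0 = 0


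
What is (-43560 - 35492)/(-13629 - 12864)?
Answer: 79052/26493 ≈ 2.9839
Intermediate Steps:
(-43560 - 35492)/(-13629 - 12864) = -79052/(-26493) = -79052*(-1/26493) = 79052/26493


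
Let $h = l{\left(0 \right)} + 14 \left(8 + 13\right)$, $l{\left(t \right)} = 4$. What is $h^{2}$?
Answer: $88804$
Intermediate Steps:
$h = 298$ ($h = 4 + 14 \left(8 + 13\right) = 4 + 14 \cdot 21 = 4 + 294 = 298$)
$h^{2} = 298^{2} = 88804$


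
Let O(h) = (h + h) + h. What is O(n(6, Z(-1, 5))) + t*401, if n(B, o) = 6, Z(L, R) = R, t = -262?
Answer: -105044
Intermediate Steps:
O(h) = 3*h (O(h) = 2*h + h = 3*h)
O(n(6, Z(-1, 5))) + t*401 = 3*6 - 262*401 = 18 - 105062 = -105044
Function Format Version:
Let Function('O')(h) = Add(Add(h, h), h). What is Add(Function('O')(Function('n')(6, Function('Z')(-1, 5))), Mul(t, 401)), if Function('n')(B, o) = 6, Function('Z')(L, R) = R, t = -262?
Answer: -105044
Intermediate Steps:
Function('O')(h) = Mul(3, h) (Function('O')(h) = Add(Mul(2, h), h) = Mul(3, h))
Add(Function('O')(Function('n')(6, Function('Z')(-1, 5))), Mul(t, 401)) = Add(Mul(3, 6), Mul(-262, 401)) = Add(18, -105062) = -105044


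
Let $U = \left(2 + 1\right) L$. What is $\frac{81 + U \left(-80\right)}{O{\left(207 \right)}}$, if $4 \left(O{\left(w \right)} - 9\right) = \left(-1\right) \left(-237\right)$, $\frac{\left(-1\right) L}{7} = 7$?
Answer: $\frac{15788}{91} \approx 173.49$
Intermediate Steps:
$L = -49$ ($L = \left(-7\right) 7 = -49$)
$O{\left(w \right)} = \frac{273}{4}$ ($O{\left(w \right)} = 9 + \frac{\left(-1\right) \left(-237\right)}{4} = 9 + \frac{1}{4} \cdot 237 = 9 + \frac{237}{4} = \frac{273}{4}$)
$U = -147$ ($U = \left(2 + 1\right) \left(-49\right) = 3 \left(-49\right) = -147$)
$\frac{81 + U \left(-80\right)}{O{\left(207 \right)}} = \frac{81 - -11760}{\frac{273}{4}} = \left(81 + 11760\right) \frac{4}{273} = 11841 \cdot \frac{4}{273} = \frac{15788}{91}$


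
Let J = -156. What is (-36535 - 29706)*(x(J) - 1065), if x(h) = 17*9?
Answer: 60411792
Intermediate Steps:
x(h) = 153
(-36535 - 29706)*(x(J) - 1065) = (-36535 - 29706)*(153 - 1065) = -66241*(-912) = 60411792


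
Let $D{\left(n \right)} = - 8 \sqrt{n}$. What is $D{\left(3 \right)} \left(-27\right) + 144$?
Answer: $144 + 216 \sqrt{3} \approx 518.12$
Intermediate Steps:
$D{\left(3 \right)} \left(-27\right) + 144 = - 8 \sqrt{3} \left(-27\right) + 144 = 216 \sqrt{3} + 144 = 144 + 216 \sqrt{3}$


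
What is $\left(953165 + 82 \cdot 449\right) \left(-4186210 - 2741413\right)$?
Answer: $-6858229000409$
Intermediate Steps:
$\left(953165 + 82 \cdot 449\right) \left(-4186210 - 2741413\right) = \left(953165 + 36818\right) \left(-6927623\right) = 989983 \left(-6927623\right) = -6858229000409$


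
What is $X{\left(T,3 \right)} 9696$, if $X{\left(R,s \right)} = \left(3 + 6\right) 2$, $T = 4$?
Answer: $174528$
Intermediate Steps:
$X{\left(R,s \right)} = 18$ ($X{\left(R,s \right)} = 9 \cdot 2 = 18$)
$X{\left(T,3 \right)} 9696 = 18 \cdot 9696 = 174528$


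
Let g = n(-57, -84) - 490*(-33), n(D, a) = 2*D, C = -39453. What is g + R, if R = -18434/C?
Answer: 633475802/39453 ≈ 16056.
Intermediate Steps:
R = 18434/39453 (R = -18434/(-39453) = -18434*(-1/39453) = 18434/39453 ≈ 0.46724)
g = 16056 (g = 2*(-57) - 490*(-33) = -114 + 16170 = 16056)
g + R = 16056 + 18434/39453 = 633475802/39453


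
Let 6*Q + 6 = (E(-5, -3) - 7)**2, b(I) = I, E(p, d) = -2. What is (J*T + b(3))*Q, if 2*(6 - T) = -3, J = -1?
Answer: -225/4 ≈ -56.250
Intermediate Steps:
T = 15/2 (T = 6 - 1/2*(-3) = 6 + 3/2 = 15/2 ≈ 7.5000)
Q = 25/2 (Q = -1 + (-2 - 7)**2/6 = -1 + (1/6)*(-9)**2 = -1 + (1/6)*81 = -1 + 27/2 = 25/2 ≈ 12.500)
(J*T + b(3))*Q = (-1*15/2 + 3)*(25/2) = (-15/2 + 3)*(25/2) = -9/2*25/2 = -225/4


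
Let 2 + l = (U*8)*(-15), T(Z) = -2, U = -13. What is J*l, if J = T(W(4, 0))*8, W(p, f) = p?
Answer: -24928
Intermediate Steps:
J = -16 (J = -2*8 = -16)
l = 1558 (l = -2 - 13*8*(-15) = -2 - 104*(-15) = -2 + 1560 = 1558)
J*l = -16*1558 = -24928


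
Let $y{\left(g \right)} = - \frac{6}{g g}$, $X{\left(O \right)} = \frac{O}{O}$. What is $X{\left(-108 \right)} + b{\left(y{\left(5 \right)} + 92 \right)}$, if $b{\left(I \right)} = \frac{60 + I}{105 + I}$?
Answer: $\frac{8713}{4919} \approx 1.7713$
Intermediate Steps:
$X{\left(O \right)} = 1$
$y{\left(g \right)} = - \frac{6}{g^{2}}$
$b{\left(I \right)} = \frac{60 + I}{105 + I}$
$X{\left(-108 \right)} + b{\left(y{\left(5 \right)} + 92 \right)} = 1 + \frac{60 + \left(- \frac{6}{25} + 92\right)}{105 + \left(- \frac{6}{25} + 92\right)} = 1 + \frac{60 + \frac{2294}{25}}{105 + \frac{2294}{25}} = 1 + \frac{1}{\frac{4919}{25}} \cdot \frac{3794}{25} = 1 + \frac{25}{4919} \cdot \frac{3794}{25} = 1 + \frac{3794}{4919} = \frac{8713}{4919}$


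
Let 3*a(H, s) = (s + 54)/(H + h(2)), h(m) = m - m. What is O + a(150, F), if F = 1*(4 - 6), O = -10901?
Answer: -2452699/225 ≈ -10901.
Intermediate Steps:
h(m) = 0
F = -2 (F = 1*(-2) = -2)
a(H, s) = (54 + s)/(3*H) (a(H, s) = ((s + 54)/(H + 0))/3 = ((54 + s)/H)/3 = (54 + s)/(3*H))
O + a(150, F) = -10901 + (⅓)*(54 - 2)/150 = -10901 + (⅓)*(1/150)*52 = -10901 + 26/225 = -2452699/225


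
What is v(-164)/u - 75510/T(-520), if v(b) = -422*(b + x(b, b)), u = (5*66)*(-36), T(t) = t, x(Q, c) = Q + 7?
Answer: 861061/6435 ≈ 133.81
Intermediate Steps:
x(Q, c) = 7 + Q
u = -11880 (u = 330*(-36) = -11880)
v(b) = -2954 - 844*b (v(b) = -422*(b + (7 + b)) = -422*(7 + 2*b) = -2954 - 844*b)
v(-164)/u - 75510/T(-520) = (-2954 - 844*(-164))/(-11880) - 75510/(-520) = (-2954 + 138416)*(-1/11880) - 75510*(-1/520) = 135462*(-1/11880) + 7551/52 = -22577/1980 + 7551/52 = 861061/6435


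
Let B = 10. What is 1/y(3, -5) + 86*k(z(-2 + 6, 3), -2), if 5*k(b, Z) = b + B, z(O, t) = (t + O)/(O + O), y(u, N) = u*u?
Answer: 33689/180 ≈ 187.16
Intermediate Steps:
y(u, N) = u**2
z(O, t) = (O + t)/(2*O) (z(O, t) = (O + t)/((2*O)) = (O + t)*(1/(2*O)) = (O + t)/(2*O))
k(b, Z) = 2 + b/5 (k(b, Z) = (b + 10)/5 = (10 + b)/5 = 2 + b/5)
1/y(3, -5) + 86*k(z(-2 + 6, 3), -2) = 1/(3**2) + 86*(2 + (((-2 + 6) + 3)/(2*(-2 + 6)))/5) = 1/9 + 86*(2 + ((1/2)*(4 + 3)/4)/5) = 1/9 + 86*(2 + ((1/2)*(1/4)*7)/5) = 1/9 + 86*(2 + (1/5)*(7/8)) = 1/9 + 86*(2 + 7/40) = 1/9 + 86*(87/40) = 1/9 + 3741/20 = 33689/180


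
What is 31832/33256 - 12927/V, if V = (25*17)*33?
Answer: 689312/19433975 ≈ 0.035469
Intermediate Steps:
V = 14025 (V = 425*33 = 14025)
31832/33256 - 12927/V = 31832/33256 - 12927/14025 = 31832*(1/33256) - 12927*1/14025 = 3979/4157 - 4309/4675 = 689312/19433975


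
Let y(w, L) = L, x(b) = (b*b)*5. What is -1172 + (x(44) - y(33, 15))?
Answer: 8493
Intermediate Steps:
x(b) = 5*b² (x(b) = b²*5 = 5*b²)
-1172 + (x(44) - y(33, 15)) = -1172 + (5*44² - 1*15) = -1172 + (5*1936 - 15) = -1172 + (9680 - 15) = -1172 + 9665 = 8493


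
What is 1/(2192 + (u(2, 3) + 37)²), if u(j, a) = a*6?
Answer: 1/5217 ≈ 0.00019168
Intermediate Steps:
u(j, a) = 6*a
1/(2192 + (u(2, 3) + 37)²) = 1/(2192 + (6*3 + 37)²) = 1/(2192 + (18 + 37)²) = 1/(2192 + 55²) = 1/(2192 + 3025) = 1/5217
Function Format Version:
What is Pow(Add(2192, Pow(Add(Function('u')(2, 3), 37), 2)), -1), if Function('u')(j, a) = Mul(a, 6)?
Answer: Rational(1, 5217) ≈ 0.00019168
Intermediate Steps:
Function('u')(j, a) = Mul(6, a)
Pow(Add(2192, Pow(Add(Function('u')(2, 3), 37), 2)), -1) = Pow(Add(2192, Pow(Add(Mul(6, 3), 37), 2)), -1) = Pow(Add(2192, Pow(Add(18, 37), 2)), -1) = Pow(Add(2192, Pow(55, 2)), -1) = Pow(Add(2192, 3025), -1) = Pow(5217, -1) = Rational(1, 5217)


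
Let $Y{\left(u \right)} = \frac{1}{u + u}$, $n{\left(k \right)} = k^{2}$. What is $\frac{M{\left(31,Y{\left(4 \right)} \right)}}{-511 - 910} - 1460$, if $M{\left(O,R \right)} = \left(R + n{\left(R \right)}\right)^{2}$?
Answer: $- \frac{8497807441}{5820416} \approx -1460.0$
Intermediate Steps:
$Y{\left(u \right)} = \frac{1}{2 u}$
$M{\left(O,R \right)} = \left(R + R^{2}\right)^{2}$
$\frac{M{\left(31,Y{\left(4 \right)} \right)}}{-511 - 910} - 1460 = \frac{\left(\frac{1}{2 \cdot 4}\right)^{2} \left(1 + \frac{1}{2 \cdot 4}\right)^{2}}{-511 - 910} - 1460 = \frac{\left(\frac{1}{2} \cdot \frac{1}{4}\right)^{2} \left(1 + \frac{1}{2} \cdot \frac{1}{4}\right)^{2}}{-1421} - 1460 = \frac{\left(1 + \frac{1}{8}\right)^{2}}{64} \left(- \frac{1}{1421}\right) - 1460 = \frac{\left(\frac{9}{8}\right)^{2}}{64} \left(- \frac{1}{1421}\right) - 1460 = \frac{1}{64} \cdot \frac{81}{64} \left(- \frac{1}{1421}\right) - 1460 = \frac{81}{4096} \left(- \frac{1}{1421}\right) - 1460 = - \frac{81}{5820416} - 1460 = - \frac{8497807441}{5820416}$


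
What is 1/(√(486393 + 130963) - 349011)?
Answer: -349011/121808060765 - 2*√154339/121808060765 ≈ -2.8717e-6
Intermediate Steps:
1/(√(486393 + 130963) - 349011) = 1/(√617356 - 349011) = 1/(2*√154339 - 349011) = 1/(-349011 + 2*√154339)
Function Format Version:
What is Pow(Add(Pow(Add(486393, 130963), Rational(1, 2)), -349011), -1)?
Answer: Add(Rational(-349011, 121808060765), Mul(Rational(-2, 121808060765), Pow(154339, Rational(1, 2)))) ≈ -2.8717e-6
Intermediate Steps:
Pow(Add(Pow(Add(486393, 130963), Rational(1, 2)), -349011), -1) = Pow(Add(Pow(617356, Rational(1, 2)), -349011), -1) = Pow(Add(Mul(2, Pow(154339, Rational(1, 2))), -349011), -1) = Pow(Add(-349011, Mul(2, Pow(154339, Rational(1, 2)))), -1)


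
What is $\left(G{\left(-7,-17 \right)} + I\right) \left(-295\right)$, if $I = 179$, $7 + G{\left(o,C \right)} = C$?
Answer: $-45725$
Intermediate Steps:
$G{\left(o,C \right)} = -7 + C$
$\left(G{\left(-7,-17 \right)} + I\right) \left(-295\right) = \left(\left(-7 - 17\right) + 179\right) \left(-295\right) = \left(-24 + 179\right) \left(-295\right) = 155 \left(-295\right) = -45725$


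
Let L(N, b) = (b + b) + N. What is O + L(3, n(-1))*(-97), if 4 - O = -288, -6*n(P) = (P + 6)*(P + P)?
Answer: -967/3 ≈ -322.33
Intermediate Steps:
n(P) = -P*(6 + P)/3 (n(P) = -(P + 6)*(P + P)/6 = -(6 + P)*2*P/6 = -P*(6 + P)/3)
O = 292 (O = 4 - 1*(-288) = 4 + 288 = 292)
L(N, b) = N + 2*b (L(N, b) = 2*b + N = N + 2*b)
O + L(3, n(-1))*(-97) = 292 + (3 + 2*(-1/3*(-1)*(6 - 1)))*(-97) = 292 + (3 + 2*(-1/3*(-1)*5))*(-97) = 292 + (3 + 2*(5/3))*(-97) = 292 + (3 + 10/3)*(-97) = 292 + (19/3)*(-97) = 292 - 1843/3 = -967/3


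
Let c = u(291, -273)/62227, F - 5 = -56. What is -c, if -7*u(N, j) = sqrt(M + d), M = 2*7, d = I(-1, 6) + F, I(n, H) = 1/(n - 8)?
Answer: I*sqrt(334)/1306767 ≈ 1.3985e-5*I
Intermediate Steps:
F = -51 (F = 5 - 56 = -51)
I(n, H) = 1/(-8 + n)
d = -460/9 (d = 1/(-8 - 1) - 51 = 1/(-9) - 51 = -1/9 - 51 = -460/9 ≈ -51.111)
M = 14
u(N, j) = -I*sqrt(334)/21 (u(N, j) = -sqrt(14 - 460/9)/7 = -I*sqrt(334)/21)
c = -I*sqrt(334)/1306767 (c = -I*sqrt(334)/21/62227 = -I*sqrt(334)/21*(1/62227) = -I*sqrt(334)/1306767 ≈ -1.3985e-5*I)
-c = -(-1)*I*sqrt(334)/1306767 = I*sqrt(334)/1306767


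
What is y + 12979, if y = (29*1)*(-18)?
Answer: 12457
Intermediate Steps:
y = -522 (y = 29*(-18) = -522)
y + 12979 = -522 + 12979 = 12457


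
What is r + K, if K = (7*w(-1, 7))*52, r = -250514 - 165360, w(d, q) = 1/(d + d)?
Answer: -416056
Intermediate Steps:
w(d, q) = 1/(2*d)
r = -415874
K = -182 (K = (7*((1/2)/(-1)))*52 = (7*((1/2)*(-1)))*52 = (7*(-1/2))*52 = -7/2*52 = -182)
r + K = -415874 - 182 = -416056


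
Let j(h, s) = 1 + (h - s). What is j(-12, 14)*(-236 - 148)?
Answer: 9600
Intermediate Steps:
j(h, s) = 1 + h - s
j(-12, 14)*(-236 - 148) = (1 - 12 - 1*14)*(-236 - 148) = (1 - 12 - 14)*(-384) = -25*(-384) = 9600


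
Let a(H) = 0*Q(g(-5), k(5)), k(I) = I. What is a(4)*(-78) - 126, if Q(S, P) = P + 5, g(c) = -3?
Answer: -126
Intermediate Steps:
Q(S, P) = 5 + P
a(H) = 0 (a(H) = 0*(5 + 5) = 0*10 = 0)
a(4)*(-78) - 126 = 0*(-78) - 126 = 0 - 126 = -126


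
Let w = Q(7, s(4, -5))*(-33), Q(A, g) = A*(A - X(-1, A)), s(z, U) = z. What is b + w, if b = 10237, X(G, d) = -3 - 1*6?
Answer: 6541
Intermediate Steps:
X(G, d) = -9 (X(G, d) = -3 - 6 = -9)
Q(A, g) = A*(9 + A) (Q(A, g) = A*(A - 1*(-9)) = A*(A + 9) = A*(9 + A))
w = -3696 (w = (7*(9 + 7))*(-33) = (7*16)*(-33) = 112*(-33) = -3696)
b + w = 10237 - 3696 = 6541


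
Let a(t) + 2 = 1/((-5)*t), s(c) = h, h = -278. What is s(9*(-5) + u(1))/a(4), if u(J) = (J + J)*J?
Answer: 5560/41 ≈ 135.61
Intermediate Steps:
u(J) = 2*J² (u(J) = (2*J)*J = 2*J²)
s(c) = -278
a(t) = -2 - 1/(5*t) (a(t) = -2 + 1/((-5)*t) = -2 - 1/(5*t))
s(9*(-5) + u(1))/a(4) = -278/(-2 - ⅕/4) = -278/(-2 - ⅕*¼) = -278/(-2 - 1/20) = -278/(-41/20) = -278*(-20/41) = 5560/41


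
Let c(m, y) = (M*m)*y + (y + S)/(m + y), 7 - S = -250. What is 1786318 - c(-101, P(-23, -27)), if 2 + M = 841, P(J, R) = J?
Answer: -10085981/62 ≈ -1.6268e+5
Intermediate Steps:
S = 257 (S = 7 - 1*(-250) = 7 + 250 = 257)
M = 839 (M = -2 + 841 = 839)
c(m, y) = (257 + y)/(m + y) + 839*m*y (c(m, y) = (839*m)*y + (y + 257)/(m + y) = 839*m*y + (257 + y)/(m + y) = (257 + y)/(m + y) + 839*m*y)
1786318 - c(-101, P(-23, -27)) = 1786318 - (257 - 23 + 839*(-101)*(-23)² + 839*(-23)*(-101)²)/(-101 - 23) = 1786318 - (257 - 23 + 839*(-101)*529 + 839*(-23)*10201)/(-124) = 1786318 - (-1)*(257 - 23 - 44826931 - 196848697)/124 = 1786318 - (-1)*(-241675394)/124 = 1786318 - 1*120837697/62 = 1786318 - 120837697/62 = -10085981/62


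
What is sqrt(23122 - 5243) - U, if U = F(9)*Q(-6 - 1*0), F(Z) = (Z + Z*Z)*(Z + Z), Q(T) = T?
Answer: 9720 + sqrt(17879) ≈ 9853.7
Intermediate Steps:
F(Z) = 2*Z*(Z + Z**2) (F(Z) = (Z + Z**2)*(2*Z) = 2*Z*(Z + Z**2))
U = -9720 (U = (2*9**2*(1 + 9))*(-6 - 1*0) = (2*81*10)*(-6 + 0) = 1620*(-6) = -9720)
sqrt(23122 - 5243) - U = sqrt(23122 - 5243) - 1*(-9720) = sqrt(17879) + 9720 = 9720 + sqrt(17879)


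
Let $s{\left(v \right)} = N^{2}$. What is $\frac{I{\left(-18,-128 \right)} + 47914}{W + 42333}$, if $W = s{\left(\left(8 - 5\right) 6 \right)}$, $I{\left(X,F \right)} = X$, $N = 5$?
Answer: $\frac{23948}{21179} \approx 1.1307$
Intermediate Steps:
$s{\left(v \right)} = 25$ ($s{\left(v \right)} = 5^{2} = 25$)
$W = 25$
$\frac{I{\left(-18,-128 \right)} + 47914}{W + 42333} = \frac{-18 + 47914}{25 + 42333} = \frac{47896}{42358} = 47896 \cdot \frac{1}{42358} = \frac{23948}{21179}$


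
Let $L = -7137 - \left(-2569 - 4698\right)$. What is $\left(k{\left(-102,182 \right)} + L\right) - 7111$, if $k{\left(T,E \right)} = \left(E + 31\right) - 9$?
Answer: $-6777$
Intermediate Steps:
$k{\left(T,E \right)} = 22 + E$ ($k{\left(T,E \right)} = \left(31 + E\right) - 9 = 22 + E$)
$L = 130$ ($L = -7137 - \left(-2569 - 4698\right) = -7137 - -7267 = -7137 + 7267 = 130$)
$\left(k{\left(-102,182 \right)} + L\right) - 7111 = \left(\left(22 + 182\right) + 130\right) - 7111 = \left(204 + 130\right) - 7111 = 334 - 7111 = -6777$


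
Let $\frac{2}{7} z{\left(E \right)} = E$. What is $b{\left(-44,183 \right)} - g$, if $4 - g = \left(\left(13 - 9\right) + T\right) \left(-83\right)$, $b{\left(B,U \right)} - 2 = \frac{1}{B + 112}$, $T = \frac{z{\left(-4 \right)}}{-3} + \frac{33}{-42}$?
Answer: $- \frac{936917}{1428} \approx -656.1$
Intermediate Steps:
$z{\left(E \right)} = \frac{7 E}{2}$
$T = \frac{163}{42}$ ($T = \frac{\frac{7}{2} \left(-4\right)}{-3} + \frac{33}{-42} = \left(-14\right) \left(- \frac{1}{3}\right) + 33 \left(- \frac{1}{42}\right) = \frac{14}{3} - \frac{11}{14} = \frac{163}{42} \approx 3.881$)
$b{\left(B,U \right)} = 2 + \frac{1}{112 + B}$ ($b{\left(B,U \right)} = 2 + \frac{1}{B + 112} = 2 + \frac{1}{112 + B}$)
$g = \frac{27641}{42}$ ($g = 4 - \left(\left(13 - 9\right) + \frac{163}{42}\right) \left(-83\right) = 4 - \left(4 + \frac{163}{42}\right) \left(-83\right) = 4 - \frac{331}{42} \left(-83\right) = 4 - - \frac{27473}{42} = 4 + \frac{27473}{42} = \frac{27641}{42} \approx 658.12$)
$b{\left(-44,183 \right)} - g = \frac{225 + 2 \left(-44\right)}{112 - 44} - \frac{27641}{42} = \frac{225 - 88}{68} - \frac{27641}{42} = \frac{1}{68} \cdot 137 - \frac{27641}{42} = \frac{137}{68} - \frac{27641}{42} = - \frac{936917}{1428}$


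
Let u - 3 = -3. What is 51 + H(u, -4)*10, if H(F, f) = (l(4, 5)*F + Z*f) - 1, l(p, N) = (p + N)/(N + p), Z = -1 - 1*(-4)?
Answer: -79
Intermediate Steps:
u = 0 (u = 3 - 3 = 0)
Z = 3 (Z = -1 + 4 = 3)
l(p, N) = 1 (l(p, N) = (N + p)/(N + p) = 1)
H(F, f) = -1 + F + 3*f (H(F, f) = (1*F + 3*f) - 1 = (F + 3*f) - 1 = -1 + F + 3*f)
51 + H(u, -4)*10 = 51 + (-1 + 0 + 3*(-4))*10 = 51 + (-1 + 0 - 12)*10 = 51 - 13*10 = 51 - 130 = -79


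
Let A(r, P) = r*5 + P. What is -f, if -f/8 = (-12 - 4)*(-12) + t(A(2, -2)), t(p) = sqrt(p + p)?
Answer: 1568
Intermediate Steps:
A(r, P) = P + 5*r (A(r, P) = 5*r + P = P + 5*r)
t(p) = sqrt(2)*sqrt(p) (t(p) = sqrt(2*p) = sqrt(2)*sqrt(p))
f = -1568 (f = -8*((-12 - 4)*(-12) + sqrt(2)*sqrt(-2 + 5*2)) = -8*(-16*(-12) + sqrt(2)*sqrt(-2 + 10)) = -8*(192 + sqrt(2)*sqrt(8)) = -8*(192 + sqrt(2)*(2*sqrt(2))) = -8*(192 + 4) = -8*196 = -1568)
-f = -1*(-1568) = 1568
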